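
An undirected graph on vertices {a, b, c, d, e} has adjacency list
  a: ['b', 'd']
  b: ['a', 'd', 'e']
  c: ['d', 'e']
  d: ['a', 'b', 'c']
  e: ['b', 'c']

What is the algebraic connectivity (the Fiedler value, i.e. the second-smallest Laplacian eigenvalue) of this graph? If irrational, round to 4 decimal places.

Each diagonal entry of L is the vertex degree and each off-diagonal entry is -1 where an edge is present, 0 otherwise; in the order [a, b, c, d, e] the diagonal is [2, 3, 2, 3, 2]. The sorted Laplacian eigenvalues are [0, 1.3820, 2.3820, 3.6180, 4.6180]; the algebraic connectivity is the second entry, 1.3820. By the matrix-tree theorem the graph has (1/5) * product of the nonzero eigenvalues = 11 spanning trees. The eigenvalues sum to 12, which equals trace(L) = 2|E|.

1.3820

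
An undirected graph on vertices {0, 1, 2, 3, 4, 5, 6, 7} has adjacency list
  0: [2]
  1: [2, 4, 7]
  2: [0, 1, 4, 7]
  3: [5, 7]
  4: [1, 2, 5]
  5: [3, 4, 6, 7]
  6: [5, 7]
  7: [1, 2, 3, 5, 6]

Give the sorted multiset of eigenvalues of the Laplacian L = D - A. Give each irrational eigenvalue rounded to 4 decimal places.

With the vertex order [0, 1, 2, 3, 4, 5, 6, 7], the degrees are [1, 3, 4, 2, 3, 4, 2, 5], giving D = diag(1, 3, 4, 2, 3, 4, 2, 5) and L = D - A. The multiplicity of 0 as a Laplacian eigenvalue equals the number of connected components. By the matrix-tree theorem the graph has (1/8) * product of the nonzero eigenvalues = 160 spanning trees.

[0, 0.7460, 1.6350, 2, 3.4321, 4.7517, 5, 6.4353]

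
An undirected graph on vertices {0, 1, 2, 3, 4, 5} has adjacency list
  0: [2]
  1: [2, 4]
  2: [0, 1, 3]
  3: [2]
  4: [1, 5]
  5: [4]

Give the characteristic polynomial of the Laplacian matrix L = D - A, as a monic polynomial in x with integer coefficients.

Reading degrees in the order [0, 1, 2, 3, 4, 5] gives [1, 2, 3, 1, 2, 1]; set D = diag(1, 2, 3, 1, 2, 1) and form L = D - A. L has integer entries, so p(x) = det(xI - L) has integer coefficients. Expanding the determinant yields x^6 - 10x^5 + 35x^4 - 52x^3 + 32x^2 - 6x. Since p(0) = det(-L) = 0, x divides p(x).

x^6 - 10x^5 + 35x^4 - 52x^3 + 32x^2 - 6x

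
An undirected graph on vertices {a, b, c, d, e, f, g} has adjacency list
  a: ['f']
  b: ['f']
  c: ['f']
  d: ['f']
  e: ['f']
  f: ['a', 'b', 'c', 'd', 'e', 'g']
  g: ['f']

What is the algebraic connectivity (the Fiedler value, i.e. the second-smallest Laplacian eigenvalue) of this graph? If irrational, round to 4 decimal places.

1

With the vertex order [a, b, c, d, e, f, g], the degrees are [1, 1, 1, 1, 1, 6, 1], giving D = diag(1, 1, 1, 1, 1, 6, 1) and L = D - A. The sorted Laplacian eigenvalues are [0, 1, 1, 1, 1, 1, 7]; the algebraic connectivity is the second entry, 1. The eigenvalues sum to 12, which equals trace(L) = 2|E|. The largest eigenvalue, 7, is at most the vertex count 7.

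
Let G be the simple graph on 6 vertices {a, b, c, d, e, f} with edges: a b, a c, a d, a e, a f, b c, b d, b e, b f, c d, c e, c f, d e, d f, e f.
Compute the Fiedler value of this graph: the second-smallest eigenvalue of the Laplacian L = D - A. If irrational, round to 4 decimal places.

With the vertex order [a, b, c, d, e, f], the degrees are [5, 5, 5, 5, 5, 5], giving D = diag(5, 5, 5, 5, 5, 5) and L = D - A. The smallest Laplacian eigenvalue is always 0. The next one, lambda_2 = 6, measures how hard the graph is to disconnect: larger values mean better connectivity. The largest eigenvalue, 6, is at most the vertex count 6.

6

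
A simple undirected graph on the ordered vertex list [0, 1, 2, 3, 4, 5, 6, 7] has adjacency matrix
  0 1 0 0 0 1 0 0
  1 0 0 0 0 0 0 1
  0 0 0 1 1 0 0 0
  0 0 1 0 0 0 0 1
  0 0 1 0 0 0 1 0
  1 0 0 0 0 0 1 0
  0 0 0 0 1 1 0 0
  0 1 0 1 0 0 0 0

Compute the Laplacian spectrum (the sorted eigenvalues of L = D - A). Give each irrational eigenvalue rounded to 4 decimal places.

[0, 0.5858, 0.5858, 2, 2, 3.4142, 3.4142, 4]

With the vertex order [0, 1, 2, 3, 4, 5, 6, 7], the degrees are [2, 2, 2, 2, 2, 2, 2, 2], giving D = diag(2, 2, 2, 2, 2, 2, 2, 2) and L = D - A. The multiplicity of 0 as a Laplacian eigenvalue equals the number of connected components. The single zero eigenvalue shows the graph is connected. The eigenvalues sum to 16, which equals trace(L) = 2|E|.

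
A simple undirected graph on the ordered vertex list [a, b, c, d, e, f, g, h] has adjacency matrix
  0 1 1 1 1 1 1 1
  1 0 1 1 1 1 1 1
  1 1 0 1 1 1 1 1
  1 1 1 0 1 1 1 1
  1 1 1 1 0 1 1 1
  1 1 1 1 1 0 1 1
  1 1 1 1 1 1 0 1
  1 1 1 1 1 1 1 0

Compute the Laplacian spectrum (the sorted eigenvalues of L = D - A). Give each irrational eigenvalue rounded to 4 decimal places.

With the vertex order [a, b, c, d, e, f, g, h], the degrees are [7, 7, 7, 7, 7, 7, 7, 7], giving D = diag(7, 7, 7, 7, 7, 7, 7, 7) and L = D - A. L is symmetric positive semidefinite, so every eigenvalue is real and nonnegative. The single zero eigenvalue shows the graph is connected. There is one zero in the spectrum, matching the 1 component. The eigenvalues sum to 56, which equals trace(L) = 2|E|.

[0, 8, 8, 8, 8, 8, 8, 8]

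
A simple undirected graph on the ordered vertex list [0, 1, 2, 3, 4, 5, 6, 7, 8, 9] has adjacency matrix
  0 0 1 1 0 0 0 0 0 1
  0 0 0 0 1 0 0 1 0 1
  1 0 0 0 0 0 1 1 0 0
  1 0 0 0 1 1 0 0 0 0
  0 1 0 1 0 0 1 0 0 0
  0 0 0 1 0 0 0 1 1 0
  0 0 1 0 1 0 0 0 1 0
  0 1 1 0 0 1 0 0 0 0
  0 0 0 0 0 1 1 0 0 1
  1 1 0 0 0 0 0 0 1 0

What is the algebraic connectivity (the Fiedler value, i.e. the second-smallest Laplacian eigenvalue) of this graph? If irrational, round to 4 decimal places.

Reading degrees in the order [0, 1, 2, 3, 4, 5, 6, 7, 8, 9] gives [3, 3, 3, 3, 3, 3, 3, 3, 3, 3]; set D = diag(3, 3, 3, 3, 3, 3, 3, 3, 3, 3) and form L = D - A. Computing the eigenvalues of L and sorting gives [0, 2, 2, 2, 2, 2, 5, 5, 5, 5]. The Fiedler value lambda_2 = 2 is strictly positive, so the graph is connected. The eigenvalues sum to 30, which equals trace(L) = 2|E|. By the matrix-tree theorem the graph has (1/10) * product of the nonzero eigenvalues = 2000 spanning trees.

2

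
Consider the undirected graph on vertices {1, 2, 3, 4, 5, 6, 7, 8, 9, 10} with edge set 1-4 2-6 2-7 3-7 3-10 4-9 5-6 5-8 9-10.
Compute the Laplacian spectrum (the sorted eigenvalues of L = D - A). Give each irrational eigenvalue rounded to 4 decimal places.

With the vertex order [1, 2, 3, 4, 5, 6, 7, 8, 9, 10], the degrees are [1, 2, 2, 2, 2, 2, 2, 1, 2, 2], giving D = diag(1, 2, 2, 2, 2, 2, 2, 1, 2, 2) and L = D - A. Since every row of L sums to 0, the all-ones vector is in the kernel and 0 is an eigenvalue. The single zero eigenvalue shows the graph is connected. The eigenvalues sum to 18, which equals trace(L) = 2|E|.

[0, 0.0979, 0.3820, 0.8244, 1.3820, 2, 2.6180, 3.1756, 3.6180, 3.9021]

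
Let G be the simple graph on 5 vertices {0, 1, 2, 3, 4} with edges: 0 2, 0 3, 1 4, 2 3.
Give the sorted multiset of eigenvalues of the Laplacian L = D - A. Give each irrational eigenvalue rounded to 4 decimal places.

Each diagonal entry of L is the vertex degree and each off-diagonal entry is -1 where an edge is present, 0 otherwise; in the order [0, 1, 2, 3, 4] the diagonal is [2, 1, 2, 2, 1]. Diagonalising L (or applying a numerical eigensolver to the 5x5 matrix) gives the spectrum above. The 2 zero eigenvalues correspond to the 2 connected components.

[0, 0, 2, 3, 3]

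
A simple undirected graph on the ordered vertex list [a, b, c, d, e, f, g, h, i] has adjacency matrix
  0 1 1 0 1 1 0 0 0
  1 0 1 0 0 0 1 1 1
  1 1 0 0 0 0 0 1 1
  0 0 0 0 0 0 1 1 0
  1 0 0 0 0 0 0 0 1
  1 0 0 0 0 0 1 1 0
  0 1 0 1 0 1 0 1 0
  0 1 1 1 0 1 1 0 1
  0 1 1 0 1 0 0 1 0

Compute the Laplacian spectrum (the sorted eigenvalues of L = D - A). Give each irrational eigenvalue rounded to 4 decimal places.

[0, 1.2545, 2.2532, 2.6709, 3.9351, 4.5752, 5.5413, 6.5047, 7.2650]

Each diagonal entry of L is the vertex degree and each off-diagonal entry is -1 where an edge is present, 0 otherwise; in the order [a, b, c, d, e, f, g, h, i] the diagonal is [4, 5, 4, 2, 2, 3, 4, 6, 4]. Diagonalising L (or applying a numerical eigensolver to the 9x9 matrix) gives the spectrum above. The single zero eigenvalue shows the graph is connected. There is one zero in the spectrum, matching the 1 component.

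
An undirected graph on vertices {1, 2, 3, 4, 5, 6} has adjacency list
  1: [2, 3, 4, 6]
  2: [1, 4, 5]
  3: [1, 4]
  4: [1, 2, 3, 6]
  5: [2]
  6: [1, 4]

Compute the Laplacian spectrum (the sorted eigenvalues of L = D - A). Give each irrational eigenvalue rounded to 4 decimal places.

[0, 0.7639, 2, 3, 5, 5.2361]

Each diagonal entry of L is the vertex degree and each off-diagonal entry is -1 where an edge is present, 0 otherwise; in the order [1, 2, 3, 4, 5, 6] the diagonal is [4, 3, 2, 4, 1, 2]. The multiplicity of 0 as a Laplacian eigenvalue equals the number of connected components. The single zero eigenvalue shows the graph is connected. The eigenvalues sum to 16, which equals trace(L) = 2|E|. By the matrix-tree theorem the graph has (1/6) * product of the nonzero eigenvalues = 20 spanning trees.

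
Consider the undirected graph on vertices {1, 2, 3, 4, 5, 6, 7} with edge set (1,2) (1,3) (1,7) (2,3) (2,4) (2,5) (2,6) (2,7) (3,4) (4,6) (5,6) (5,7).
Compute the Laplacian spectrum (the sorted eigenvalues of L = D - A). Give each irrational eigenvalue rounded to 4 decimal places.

[0, 2, 2, 4, 4, 5, 7]

Each diagonal entry of L is the vertex degree and each off-diagonal entry is -1 where an edge is present, 0 otherwise; in the order [1, 2, 3, 4, 5, 6, 7] the diagonal is [3, 6, 3, 3, 3, 3, 3]. The multiplicity of 0 as a Laplacian eigenvalue equals the number of connected components. The single zero eigenvalue shows the graph is connected. The largest eigenvalue, 7, is at most the vertex count 7.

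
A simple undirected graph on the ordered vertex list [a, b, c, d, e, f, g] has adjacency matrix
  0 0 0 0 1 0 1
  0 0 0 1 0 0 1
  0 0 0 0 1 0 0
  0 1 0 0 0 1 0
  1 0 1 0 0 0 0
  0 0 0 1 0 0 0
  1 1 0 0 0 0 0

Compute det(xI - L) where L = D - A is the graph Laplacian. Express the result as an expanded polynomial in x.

Reading degrees in the order [a, b, c, d, e, f, g] gives [2, 2, 1, 2, 2, 1, 2]; set D = diag(2, 2, 1, 2, 2, 1, 2) and form L = D - A. L has integer entries, so p(x) = det(xI - L) has integer coefficients. Expanding the determinant yields x^7 - 12x^6 + 55x^5 - 120x^4 + 126x^3 - 56x^2 + 7x. Since p(0) = det(-L) = 0, x divides p(x). The largest eigenvalue, 3.8019, is at most the vertex count 7. The eigenvalues sum to 12, which equals trace(L) = 2|E|.

x^7 - 12x^6 + 55x^5 - 120x^4 + 126x^3 - 56x^2 + 7x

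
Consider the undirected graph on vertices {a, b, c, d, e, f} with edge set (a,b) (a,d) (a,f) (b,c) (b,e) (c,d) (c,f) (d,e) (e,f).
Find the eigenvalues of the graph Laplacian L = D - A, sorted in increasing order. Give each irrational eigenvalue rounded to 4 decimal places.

[0, 3, 3, 3, 3, 6]

Reading degrees in the order [a, b, c, d, e, f] gives [3, 3, 3, 3, 3, 3]; set D = diag(3, 3, 3, 3, 3, 3) and form L = D - A. Diagonalising L (or applying a numerical eigensolver to the 6x6 matrix) gives the spectrum above. By the matrix-tree theorem the graph has (1/6) * product of the nonzero eigenvalues = 81 spanning trees.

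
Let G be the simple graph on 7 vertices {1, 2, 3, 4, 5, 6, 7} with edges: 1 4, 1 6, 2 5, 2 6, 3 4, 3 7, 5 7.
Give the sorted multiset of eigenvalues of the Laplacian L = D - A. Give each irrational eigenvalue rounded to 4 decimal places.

[0, 0.7530, 0.7530, 2.4450, 2.4450, 3.8019, 3.8019]

With the vertex order [1, 2, 3, 4, 5, 6, 7], the degrees are [2, 2, 2, 2, 2, 2, 2], giving D = diag(2, 2, 2, 2, 2, 2, 2) and L = D - A. The multiplicity of 0 as a Laplacian eigenvalue equals the number of connected components. The single zero eigenvalue shows the graph is connected. The eigenvalues sum to 14, which equals trace(L) = 2|E|. There is one zero in the spectrum, matching the 1 component.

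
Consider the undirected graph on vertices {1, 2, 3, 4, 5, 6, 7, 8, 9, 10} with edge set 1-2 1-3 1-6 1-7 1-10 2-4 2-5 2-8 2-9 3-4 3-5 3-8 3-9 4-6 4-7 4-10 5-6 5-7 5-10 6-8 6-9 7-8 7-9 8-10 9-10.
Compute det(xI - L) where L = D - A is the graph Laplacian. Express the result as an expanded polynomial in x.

Reading degrees in the order [1, 2, 3, 4, 5, 6, 7, 8, 9, 10] gives [5, 5, 5, 5, 5, 5, 5, 5, 5, 5]; set D = diag(5, 5, 5, 5, 5, 5, 5, 5, 5, 5) and form L = D - A. L has integer entries, so p(x) = det(xI - L) has integer coefficients. Expanding the determinant yields x^10 - 50x^9 + 1100x^8 - 14000x^7 + 113750x^6 - 612500x^5 + 2187500x^4 - 5000000x^3 + 6640625x^2 - 3906250x. The constant term is 0 because L is singular (the all-ones vector lies in its kernel). The eigenvalues sum to 50, which equals trace(L) = 2|E|. There is one zero in the spectrum, matching the 1 component.

x^10 - 50x^9 + 1100x^8 - 14000x^7 + 113750x^6 - 612500x^5 + 2187500x^4 - 5000000x^3 + 6640625x^2 - 3906250x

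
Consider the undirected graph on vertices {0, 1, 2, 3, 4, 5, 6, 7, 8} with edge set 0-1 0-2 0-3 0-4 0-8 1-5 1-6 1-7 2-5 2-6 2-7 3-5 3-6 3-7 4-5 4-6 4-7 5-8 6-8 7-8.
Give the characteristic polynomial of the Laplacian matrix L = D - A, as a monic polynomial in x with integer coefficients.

x^9 - 40x^8 + 690x^7 - 6720x^6 + 40485x^5 - 154704x^4 + 366560x^3 - 492800x^2 + 288000x

Each diagonal entry of L is the vertex degree and each off-diagonal entry is -1 where an edge is present, 0 otherwise; in the order [0, 1, 2, 3, 4, 5, 6, 7, 8] the diagonal is [5, 4, 4, 4, 4, 5, 5, 5, 4]. The eigenvalues of L are [0, 4, 4, 4, 4, 5, 5, 5, 9]; the characteristic polynomial is the product of (x - lambda_i), which multiplies out to x^9 - 40x^8 + 690x^7 - 6720x^6 + 40485x^5 - 154704x^4 + 366560x^3 - 492800x^2 + 288000x. Since p(0) = det(-L) = 0, x divides p(x). There is one zero in the spectrum, matching the 1 component.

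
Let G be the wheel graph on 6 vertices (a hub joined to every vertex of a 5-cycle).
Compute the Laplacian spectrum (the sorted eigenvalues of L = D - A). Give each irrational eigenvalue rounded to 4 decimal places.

The graph has 6 vertices and degree multiset [5, 3, 3, 3, 3, 3]; D is the diagonal matrix of degrees and L = D - A. Since every row of L sums to 0, the all-ones vector is in the kernel and 0 is an eigenvalue. The single zero eigenvalue shows the graph is connected.

[0, 2.3820, 2.3820, 4.6180, 4.6180, 6]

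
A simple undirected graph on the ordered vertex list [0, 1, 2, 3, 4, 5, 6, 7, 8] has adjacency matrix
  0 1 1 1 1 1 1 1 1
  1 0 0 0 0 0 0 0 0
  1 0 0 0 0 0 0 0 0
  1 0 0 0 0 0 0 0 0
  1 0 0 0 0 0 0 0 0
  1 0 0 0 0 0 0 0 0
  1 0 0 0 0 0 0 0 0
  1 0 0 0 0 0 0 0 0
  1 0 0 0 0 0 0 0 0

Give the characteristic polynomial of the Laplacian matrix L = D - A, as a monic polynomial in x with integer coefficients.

Each diagonal entry of L is the vertex degree and each off-diagonal entry is -1 where an edge is present, 0 otherwise; in the order [0, 1, 2, 3, 4, 5, 6, 7, 8] the diagonal is [8, 1, 1, 1, 1, 1, 1, 1, 1]. The eigenvalues of L are [0, 1, 1, 1, 1, 1, 1, 1, 9]; the characteristic polynomial is the product of (x - lambda_i), which multiplies out to x^9 - 16x^8 + 84x^7 - 224x^6 + 350x^5 - 336x^4 + 196x^3 - 64x^2 + 9x. The constant term is 0 because L is singular (the all-ones vector lies in its kernel). There is one zero in the spectrum, matching the 1 component.

x^9 - 16x^8 + 84x^7 - 224x^6 + 350x^5 - 336x^4 + 196x^3 - 64x^2 + 9x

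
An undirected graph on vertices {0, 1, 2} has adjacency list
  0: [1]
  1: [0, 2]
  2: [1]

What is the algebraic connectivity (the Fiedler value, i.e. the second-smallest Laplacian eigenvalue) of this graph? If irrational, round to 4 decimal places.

1

With the vertex order [0, 1, 2], the degrees are [1, 2, 1], giving D = diag(1, 2, 1) and L = D - A. The sorted Laplacian eigenvalues are [0, 1, 3]; the algebraic connectivity is the second entry, 1. The largest eigenvalue, 3, is at most the vertex count 3.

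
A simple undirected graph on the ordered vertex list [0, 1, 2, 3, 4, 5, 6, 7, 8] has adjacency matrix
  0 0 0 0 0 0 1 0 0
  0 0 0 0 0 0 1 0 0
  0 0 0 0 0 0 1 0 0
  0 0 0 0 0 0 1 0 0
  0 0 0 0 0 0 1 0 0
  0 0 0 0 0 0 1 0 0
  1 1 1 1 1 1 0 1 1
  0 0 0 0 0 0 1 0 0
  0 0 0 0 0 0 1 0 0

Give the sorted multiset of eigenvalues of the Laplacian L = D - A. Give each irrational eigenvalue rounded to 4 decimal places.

Each diagonal entry of L is the vertex degree and each off-diagonal entry is -1 where an edge is present, 0 otherwise; in the order [0, 1, 2, 3, 4, 5, 6, 7, 8] the diagonal is [1, 1, 1, 1, 1, 1, 8, 1, 1]. Since every row of L sums to 0, the all-ones vector is in the kernel and 0 is an eigenvalue. The single zero eigenvalue shows the graph is connected. The largest eigenvalue, 9, is at most the vertex count 9. The eigenvalues sum to 16, which equals trace(L) = 2|E|.

[0, 1, 1, 1, 1, 1, 1, 1, 9]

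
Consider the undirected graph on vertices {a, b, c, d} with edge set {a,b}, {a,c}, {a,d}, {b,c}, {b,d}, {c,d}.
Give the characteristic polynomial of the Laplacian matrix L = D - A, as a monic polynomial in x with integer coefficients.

x^4 - 12x^3 + 48x^2 - 64x

With the vertex order [a, b, c, d], the degrees are [3, 3, 3, 3], giving D = diag(3, 3, 3, 3) and L = D - A. Computing det(xI - L) by cofactor expansion (or equivalently via sum-over-permutations) gives x^4 - 12x^3 + 48x^2 - 64x. The constant term is 0 because L is singular (the all-ones vector lies in its kernel). There is one zero in the spectrum, matching the 1 component.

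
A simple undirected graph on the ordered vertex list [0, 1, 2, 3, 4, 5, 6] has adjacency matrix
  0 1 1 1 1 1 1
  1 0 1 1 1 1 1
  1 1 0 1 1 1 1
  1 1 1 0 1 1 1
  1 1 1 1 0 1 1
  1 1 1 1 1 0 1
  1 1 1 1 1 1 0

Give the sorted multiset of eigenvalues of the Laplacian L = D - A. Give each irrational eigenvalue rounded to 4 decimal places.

With the vertex order [0, 1, 2, 3, 4, 5, 6], the degrees are [6, 6, 6, 6, 6, 6, 6], giving D = diag(6, 6, 6, 6, 6, 6, 6) and L = D - A. Diagonalising L (or applying a numerical eigensolver to the 7x7 matrix) gives the spectrum above. The largest eigenvalue, 7, is at most the vertex count 7. By the matrix-tree theorem the graph has (1/7) * product of the nonzero eigenvalues = 16807 spanning trees.

[0, 7, 7, 7, 7, 7, 7]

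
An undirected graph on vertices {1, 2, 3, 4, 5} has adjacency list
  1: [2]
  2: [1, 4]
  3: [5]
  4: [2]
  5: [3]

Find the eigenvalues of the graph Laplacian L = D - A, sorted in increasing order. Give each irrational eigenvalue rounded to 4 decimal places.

[0, 0, 1, 2, 3]

Reading degrees in the order [1, 2, 3, 4, 5] gives [1, 2, 1, 1, 1]; set D = diag(1, 2, 1, 1, 1) and form L = D - A. Since every row of L sums to 0, the all-ones vector is in the kernel and 0 is an eigenvalue. The 2 zero eigenvalues correspond to the 2 connected components. The eigenvalues sum to 6, which equals trace(L) = 2|E|.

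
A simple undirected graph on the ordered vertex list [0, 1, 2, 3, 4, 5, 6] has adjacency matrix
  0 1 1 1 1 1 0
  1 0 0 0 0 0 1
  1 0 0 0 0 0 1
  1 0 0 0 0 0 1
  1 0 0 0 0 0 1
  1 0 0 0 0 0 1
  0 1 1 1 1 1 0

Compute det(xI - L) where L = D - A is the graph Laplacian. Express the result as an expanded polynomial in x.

x^7 - 20x^6 + 155x^5 - 600x^4 + 1240x^3 - 1312x^2 + 560x

With the vertex order [0, 1, 2, 3, 4, 5, 6], the degrees are [5, 2, 2, 2, 2, 2, 5], giving D = diag(5, 2, 2, 2, 2, 2, 5) and L = D - A. The eigenvalues of L are [0, 2, 2, 2, 2, 5, 7]; the characteristic polynomial is the product of (x - lambda_i), which multiplies out to x^7 - 20x^6 + 155x^5 - 600x^4 + 1240x^3 - 1312x^2 + 560x. The coefficient of x^6 equals -trace(L) = -20, matching the sum of degrees. There is one zero in the spectrum, matching the 1 component. The eigenvalues sum to 20, which equals trace(L) = 2|E|.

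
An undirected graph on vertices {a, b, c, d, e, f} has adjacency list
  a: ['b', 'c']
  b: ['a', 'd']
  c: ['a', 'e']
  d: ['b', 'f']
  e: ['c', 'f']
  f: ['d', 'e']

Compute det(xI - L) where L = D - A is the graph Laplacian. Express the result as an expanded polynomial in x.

With the vertex order [a, b, c, d, e, f], the degrees are [2, 2, 2, 2, 2, 2], giving D = diag(2, 2, 2, 2, 2, 2) and L = D - A. Computing det(xI - L) by cofactor expansion (or equivalently via sum-over-permutations) gives x^6 - 12x^5 + 54x^4 - 112x^3 + 105x^2 - 36x. The constant term is 0 because L is singular (the all-ones vector lies in its kernel). By the matrix-tree theorem the graph has (1/6) * product of the nonzero eigenvalues = 6 spanning trees. The eigenvalues sum to 12, which equals trace(L) = 2|E|.

x^6 - 12x^5 + 54x^4 - 112x^3 + 105x^2 - 36x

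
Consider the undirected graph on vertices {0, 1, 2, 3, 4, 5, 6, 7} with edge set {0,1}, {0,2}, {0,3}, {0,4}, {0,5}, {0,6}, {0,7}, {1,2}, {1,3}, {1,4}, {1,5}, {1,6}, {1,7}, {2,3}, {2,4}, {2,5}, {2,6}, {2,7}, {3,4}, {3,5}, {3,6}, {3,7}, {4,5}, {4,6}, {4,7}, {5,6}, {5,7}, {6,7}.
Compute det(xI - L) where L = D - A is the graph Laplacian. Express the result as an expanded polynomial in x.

x^8 - 56x^7 + 1344x^6 - 17920x^5 + 143360x^4 - 688128x^3 + 1835008x^2 - 2097152x

Reading degrees in the order [0, 1, 2, 3, 4, 5, 6, 7] gives [7, 7, 7, 7, 7, 7, 7, 7]; set D = diag(7, 7, 7, 7, 7, 7, 7, 7) and form L = D - A. Computing det(xI - L) by cofactor expansion (or equivalently via sum-over-permutations) gives x^8 - 56x^7 + 1344x^6 - 17920x^5 + 143360x^4 - 688128x^3 + 1835008x^2 - 2097152x. The coefficient of x^7 equals -trace(L) = -56, matching the sum of degrees. There is one zero in the spectrum, matching the 1 component.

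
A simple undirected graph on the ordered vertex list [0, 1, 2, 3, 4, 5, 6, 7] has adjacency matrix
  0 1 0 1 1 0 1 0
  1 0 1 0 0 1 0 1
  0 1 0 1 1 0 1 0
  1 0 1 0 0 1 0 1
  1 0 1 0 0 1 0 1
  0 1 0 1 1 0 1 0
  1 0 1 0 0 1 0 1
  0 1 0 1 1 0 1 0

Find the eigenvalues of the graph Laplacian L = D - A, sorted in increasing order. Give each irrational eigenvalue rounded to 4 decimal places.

Each diagonal entry of L is the vertex degree and each off-diagonal entry is -1 where an edge is present, 0 otherwise; in the order [0, 1, 2, 3, 4, 5, 6, 7] the diagonal is [4, 4, 4, 4, 4, 4, 4, 4]. L is symmetric positive semidefinite, so every eigenvalue is real and nonnegative. The single zero eigenvalue shows the graph is connected. There is one zero in the spectrum, matching the 1 component.

[0, 4, 4, 4, 4, 4, 4, 8]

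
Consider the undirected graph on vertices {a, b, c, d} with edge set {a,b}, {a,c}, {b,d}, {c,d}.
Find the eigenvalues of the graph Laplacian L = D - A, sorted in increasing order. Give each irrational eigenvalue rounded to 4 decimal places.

[0, 2, 2, 4]

With the vertex order [a, b, c, d], the degrees are [2, 2, 2, 2], giving D = diag(2, 2, 2, 2) and L = D - A. Diagonalising L (or applying a numerical eigensolver to the 4x4 matrix) gives the spectrum above. The single zero eigenvalue shows the graph is connected. There is one zero in the spectrum, matching the 1 component.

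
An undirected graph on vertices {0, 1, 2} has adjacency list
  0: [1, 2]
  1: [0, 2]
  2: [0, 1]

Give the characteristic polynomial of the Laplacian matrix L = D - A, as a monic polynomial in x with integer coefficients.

With the vertex order [0, 1, 2], the degrees are [2, 2, 2], giving D = diag(2, 2, 2) and L = D - A. The eigenvalues of L are [0, 3, 3]; the characteristic polynomial is the product of (x - lambda_i), which multiplies out to x^3 - 6x^2 + 9x. Since p(0) = det(-L) = 0, x divides p(x).

x^3 - 6x^2 + 9x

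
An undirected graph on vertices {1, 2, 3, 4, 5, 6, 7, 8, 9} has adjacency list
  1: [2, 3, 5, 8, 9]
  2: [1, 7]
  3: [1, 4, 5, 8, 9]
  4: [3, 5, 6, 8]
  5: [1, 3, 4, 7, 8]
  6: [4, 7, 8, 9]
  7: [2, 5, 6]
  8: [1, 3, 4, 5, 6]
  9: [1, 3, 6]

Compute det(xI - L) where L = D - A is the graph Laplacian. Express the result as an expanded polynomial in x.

x^9 - 36x^8 + 553x^7 - 4722x^6 + 24444x^5 - 78300x^4 + 150999x^3 - 159546x^2 + 70263x

Reading degrees in the order [1, 2, 3, 4, 5, 6, 7, 8, 9] gives [5, 2, 5, 4, 5, 4, 3, 5, 3]; set D = diag(5, 2, 5, 4, 5, 4, 3, 5, 3) and form L = D - A. Computing det(xI - L) by cofactor expansion (or equivalently via sum-over-permutations) gives x^9 - 36x^8 + 553x^7 - 4722x^6 + 24444x^5 - 78300x^4 + 150999x^3 - 159546x^2 + 70263x. Since p(0) = det(-L) = 0, x divides p(x). The eigenvalues sum to 36, which equals trace(L) = 2|E|.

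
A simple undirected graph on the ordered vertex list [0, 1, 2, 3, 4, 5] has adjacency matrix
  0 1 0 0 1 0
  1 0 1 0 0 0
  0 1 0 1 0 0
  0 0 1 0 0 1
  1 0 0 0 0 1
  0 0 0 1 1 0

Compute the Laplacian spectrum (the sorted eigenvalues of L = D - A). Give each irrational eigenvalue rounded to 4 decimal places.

Each diagonal entry of L is the vertex degree and each off-diagonal entry is -1 where an edge is present, 0 otherwise; in the order [0, 1, 2, 3, 4, 5] the diagonal is [2, 2, 2, 2, 2, 2]. Diagonalising L (or applying a numerical eigensolver to the 6x6 matrix) gives the spectrum above. The single zero eigenvalue shows the graph is connected.

[0, 1, 1, 3, 3, 4]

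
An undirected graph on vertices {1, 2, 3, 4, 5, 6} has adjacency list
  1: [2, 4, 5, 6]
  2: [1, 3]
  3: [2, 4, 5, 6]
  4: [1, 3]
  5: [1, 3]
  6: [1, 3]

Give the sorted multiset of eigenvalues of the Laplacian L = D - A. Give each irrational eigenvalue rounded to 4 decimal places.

Reading degrees in the order [1, 2, 3, 4, 5, 6] gives [4, 2, 4, 2, 2, 2]; set D = diag(4, 2, 4, 2, 2, 2) and form L = D - A. Diagonalising L (or applying a numerical eigensolver to the 6x6 matrix) gives the spectrum above. The single zero eigenvalue shows the graph is connected. The largest eigenvalue, 6, is at most the vertex count 6.

[0, 2, 2, 2, 4, 6]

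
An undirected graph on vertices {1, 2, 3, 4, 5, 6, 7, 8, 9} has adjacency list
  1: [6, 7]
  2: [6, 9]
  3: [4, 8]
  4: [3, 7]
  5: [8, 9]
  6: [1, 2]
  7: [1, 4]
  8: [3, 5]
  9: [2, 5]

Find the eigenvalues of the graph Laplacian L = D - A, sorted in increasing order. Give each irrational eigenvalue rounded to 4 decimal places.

[0, 0.4679, 0.4679, 1.6527, 1.6527, 3, 3, 3.8794, 3.8794]

With the vertex order [1, 2, 3, 4, 5, 6, 7, 8, 9], the degrees are [2, 2, 2, 2, 2, 2, 2, 2, 2], giving D = diag(2, 2, 2, 2, 2, 2, 2, 2, 2) and L = D - A. Since every row of L sums to 0, the all-ones vector is in the kernel and 0 is an eigenvalue.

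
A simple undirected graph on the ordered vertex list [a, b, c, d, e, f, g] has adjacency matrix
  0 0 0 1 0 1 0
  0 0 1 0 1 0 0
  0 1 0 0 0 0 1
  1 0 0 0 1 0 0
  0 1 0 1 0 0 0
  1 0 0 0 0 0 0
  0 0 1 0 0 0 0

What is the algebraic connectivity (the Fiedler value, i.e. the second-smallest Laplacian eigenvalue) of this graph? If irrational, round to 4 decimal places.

0.1981

Each diagonal entry of L is the vertex degree and each off-diagonal entry is -1 where an edge is present, 0 otherwise; in the order [a, b, c, d, e, f, g] the diagonal is [2, 2, 2, 2, 2, 1, 1]. The sorted Laplacian eigenvalues are [0, 0.1981, 0.7530, 1.5550, 2.4450, 3.2470, 3.8019]; the algebraic connectivity is the second entry, 0.1981.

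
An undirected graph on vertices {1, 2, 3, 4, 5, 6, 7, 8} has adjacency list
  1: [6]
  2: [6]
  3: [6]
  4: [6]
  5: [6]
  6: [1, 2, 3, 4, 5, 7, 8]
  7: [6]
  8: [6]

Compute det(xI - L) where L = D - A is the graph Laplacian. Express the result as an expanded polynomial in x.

With the vertex order [1, 2, 3, 4, 5, 6, 7, 8], the degrees are [1, 1, 1, 1, 1, 7, 1, 1], giving D = diag(1, 1, 1, 1, 1, 7, 1, 1) and L = D - A. The eigenvalues of L are [0, 1, 1, 1, 1, 1, 1, 8]; the characteristic polynomial is the product of (x - lambda_i), which multiplies out to x^8 - 14x^7 + 63x^6 - 140x^5 + 175x^4 - 126x^3 + 49x^2 - 8x. Since p(0) = det(-L) = 0, x divides p(x). There is one zero in the spectrum, matching the 1 component. The eigenvalues sum to 14, which equals trace(L) = 2|E|.

x^8 - 14x^7 + 63x^6 - 140x^5 + 175x^4 - 126x^3 + 49x^2 - 8x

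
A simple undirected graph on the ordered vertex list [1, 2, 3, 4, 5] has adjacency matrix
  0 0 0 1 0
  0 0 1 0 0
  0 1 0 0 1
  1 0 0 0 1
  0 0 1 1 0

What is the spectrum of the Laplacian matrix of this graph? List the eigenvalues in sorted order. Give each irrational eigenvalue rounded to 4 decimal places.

[0, 0.3820, 1.3820, 2.6180, 3.6180]

With the vertex order [1, 2, 3, 4, 5], the degrees are [1, 1, 2, 2, 2], giving D = diag(1, 1, 2, 2, 2) and L = D - A. The multiplicity of 0 as a Laplacian eigenvalue equals the number of connected components. The single zero eigenvalue shows the graph is connected. There is one zero in the spectrum, matching the 1 component.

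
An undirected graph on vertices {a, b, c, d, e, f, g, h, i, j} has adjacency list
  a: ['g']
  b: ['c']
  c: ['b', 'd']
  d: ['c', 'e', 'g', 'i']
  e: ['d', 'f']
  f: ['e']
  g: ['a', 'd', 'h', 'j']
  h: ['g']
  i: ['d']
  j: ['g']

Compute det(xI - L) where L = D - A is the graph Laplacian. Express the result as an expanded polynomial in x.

x^10 - 18x^9 + 130x^8 - 492x^7 + 1072x^6 - 1392x^5 + 1077x^4 - 478x^3 + 110x^2 - 10x

With the vertex order [a, b, c, d, e, f, g, h, i, j], the degrees are [1, 1, 2, 4, 2, 1, 4, 1, 1, 1], giving D = diag(1, 1, 2, 4, 2, 1, 4, 1, 1, 1) and L = D - A. L has integer entries, so p(x) = det(xI - L) has integer coefficients. Expanding the determinant yields x^10 - 18x^9 + 130x^8 - 492x^7 + 1072x^6 - 1392x^5 + 1077x^4 - 478x^3 + 110x^2 - 10x. Since p(0) = det(-L) = 0, x divides p(x). There is one zero in the spectrum, matching the 1 component.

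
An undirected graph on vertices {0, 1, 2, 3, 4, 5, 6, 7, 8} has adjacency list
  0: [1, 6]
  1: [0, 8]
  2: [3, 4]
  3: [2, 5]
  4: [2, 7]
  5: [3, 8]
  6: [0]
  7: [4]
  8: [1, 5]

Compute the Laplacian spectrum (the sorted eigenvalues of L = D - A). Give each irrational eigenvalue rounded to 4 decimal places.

[0, 0.1206, 0.4679, 1, 1.6527, 2.3473, 3, 3.5321, 3.8794]

Each diagonal entry of L is the vertex degree and each off-diagonal entry is -1 where an edge is present, 0 otherwise; in the order [0, 1, 2, 3, 4, 5, 6, 7, 8] the diagonal is [2, 2, 2, 2, 2, 2, 1, 1, 2]. L is symmetric positive semidefinite, so every eigenvalue is real and nonnegative. The eigenvalues sum to 16, which equals trace(L) = 2|E|.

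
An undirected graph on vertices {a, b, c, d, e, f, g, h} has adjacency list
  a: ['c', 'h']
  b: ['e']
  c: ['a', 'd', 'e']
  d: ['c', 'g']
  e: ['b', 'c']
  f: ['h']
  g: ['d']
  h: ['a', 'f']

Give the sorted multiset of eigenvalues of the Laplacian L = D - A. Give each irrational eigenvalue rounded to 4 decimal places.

Each diagonal entry of L is the vertex degree and each off-diagonal entry is -1 where an edge is present, 0 otherwise; in the order [a, b, c, d, e, f, g, h] the diagonal is [2, 1, 3, 2, 2, 1, 1, 2]. Since every row of L sums to 0, the all-ones vector is in the kernel and 0 is an eigenvalue. By the matrix-tree theorem the graph has (1/8) * product of the nonzero eigenvalues = 1 spanning tree. The eigenvalues sum to 14, which equals trace(L) = 2|E|.

[0, 0.2434, 0.3820, 1.1798, 2, 2.6180, 3.1386, 4.4383]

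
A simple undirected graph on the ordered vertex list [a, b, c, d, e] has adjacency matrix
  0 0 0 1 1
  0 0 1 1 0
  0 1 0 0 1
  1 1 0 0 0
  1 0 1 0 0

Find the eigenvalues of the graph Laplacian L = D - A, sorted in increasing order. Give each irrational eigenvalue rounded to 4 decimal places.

[0, 1.3820, 1.3820, 3.6180, 3.6180]

With the vertex order [a, b, c, d, e], the degrees are [2, 2, 2, 2, 2], giving D = diag(2, 2, 2, 2, 2) and L = D - A. L is symmetric positive semidefinite, so every eigenvalue is real and nonnegative. By the matrix-tree theorem the graph has (1/5) * product of the nonzero eigenvalues = 5 spanning trees.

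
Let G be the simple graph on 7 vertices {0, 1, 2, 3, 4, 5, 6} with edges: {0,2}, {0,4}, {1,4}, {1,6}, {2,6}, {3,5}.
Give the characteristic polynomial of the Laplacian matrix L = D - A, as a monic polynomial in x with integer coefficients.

Reading degrees in the order [0, 1, 2, 3, 4, 5, 6] gives [2, 2, 2, 1, 2, 1, 2]; set D = diag(2, 2, 2, 1, 2, 1, 2) and form L = D - A. Computing det(xI - L) by cofactor expansion (or equivalently via sum-over-permutations) gives x^7 - 12x^6 + 55x^5 - 120x^4 + 125x^3 - 50x^2. The coefficient of x^6 equals -trace(L) = -12, matching the sum of degrees. The largest eigenvalue, 3.6180, is at most the vertex count 7.

x^7 - 12x^6 + 55x^5 - 120x^4 + 125x^3 - 50x^2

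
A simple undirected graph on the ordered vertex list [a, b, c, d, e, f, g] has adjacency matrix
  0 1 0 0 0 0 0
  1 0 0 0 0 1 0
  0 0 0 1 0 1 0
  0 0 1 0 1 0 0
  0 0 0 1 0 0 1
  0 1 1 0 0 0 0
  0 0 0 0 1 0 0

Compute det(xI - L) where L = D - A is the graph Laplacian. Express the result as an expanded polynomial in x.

x^7 - 12x^6 + 55x^5 - 120x^4 + 126x^3 - 56x^2 + 7x

With the vertex order [a, b, c, d, e, f, g], the degrees are [1, 2, 2, 2, 2, 2, 1], giving D = diag(1, 2, 2, 2, 2, 2, 1) and L = D - A. L has integer entries, so p(x) = det(xI - L) has integer coefficients. Expanding the determinant yields x^7 - 12x^6 + 55x^5 - 120x^4 + 126x^3 - 56x^2 + 7x. The coefficient of x^6 equals -trace(L) = -12, matching the sum of degrees.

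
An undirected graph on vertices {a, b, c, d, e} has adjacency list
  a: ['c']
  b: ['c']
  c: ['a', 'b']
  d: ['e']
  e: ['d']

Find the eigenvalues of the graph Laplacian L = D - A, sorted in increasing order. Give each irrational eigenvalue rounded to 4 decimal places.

[0, 0, 1, 2, 3]

With the vertex order [a, b, c, d, e], the degrees are [1, 1, 2, 1, 1], giving D = diag(1, 1, 2, 1, 1) and L = D - A. Since every row of L sums to 0, the all-ones vector is in the kernel and 0 is an eigenvalue. The 2 zero eigenvalues correspond to the 2 connected components. There are 2 zeros in the spectrum, matching the 2 components.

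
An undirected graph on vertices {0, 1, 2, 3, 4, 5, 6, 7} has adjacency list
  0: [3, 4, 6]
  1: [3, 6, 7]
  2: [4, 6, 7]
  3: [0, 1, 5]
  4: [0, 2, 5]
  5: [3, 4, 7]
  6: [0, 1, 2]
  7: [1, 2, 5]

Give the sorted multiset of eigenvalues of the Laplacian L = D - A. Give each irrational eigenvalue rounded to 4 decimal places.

[0, 2, 2, 2, 4, 4, 4, 6]

Reading degrees in the order [0, 1, 2, 3, 4, 5, 6, 7] gives [3, 3, 3, 3, 3, 3, 3, 3]; set D = diag(3, 3, 3, 3, 3, 3, 3, 3) and form L = D - A. The multiplicity of 0 as a Laplacian eigenvalue equals the number of connected components. By the matrix-tree theorem the graph has (1/8) * product of the nonzero eigenvalues = 384 spanning trees.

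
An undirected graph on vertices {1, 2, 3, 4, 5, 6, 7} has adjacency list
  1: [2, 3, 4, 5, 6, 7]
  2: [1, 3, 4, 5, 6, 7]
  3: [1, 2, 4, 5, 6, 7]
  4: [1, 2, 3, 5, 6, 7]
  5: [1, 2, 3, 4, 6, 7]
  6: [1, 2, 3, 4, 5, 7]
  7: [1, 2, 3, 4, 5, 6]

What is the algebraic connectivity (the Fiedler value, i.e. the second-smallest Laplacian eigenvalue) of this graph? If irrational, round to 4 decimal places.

Each diagonal entry of L is the vertex degree and each off-diagonal entry is -1 where an edge is present, 0 otherwise; in the order [1, 2, 3, 4, 5, 6, 7] the diagonal is [6, 6, 6, 6, 6, 6, 6]. The smallest Laplacian eigenvalue is always 0. The next one, lambda_2 = 7, measures how hard the graph is to disconnect: larger values mean better connectivity. The largest eigenvalue, 7, is at most the vertex count 7. There is one zero in the spectrum, matching the 1 component.

7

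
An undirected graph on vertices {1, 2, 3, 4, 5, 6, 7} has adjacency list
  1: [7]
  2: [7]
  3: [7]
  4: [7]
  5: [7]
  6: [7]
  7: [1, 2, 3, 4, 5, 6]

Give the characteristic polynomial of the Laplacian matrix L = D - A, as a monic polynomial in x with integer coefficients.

x^7 - 12x^6 + 45x^5 - 80x^4 + 75x^3 - 36x^2 + 7x

Each diagonal entry of L is the vertex degree and each off-diagonal entry is -1 where an edge is present, 0 otherwise; in the order [1, 2, 3, 4, 5, 6, 7] the diagonal is [1, 1, 1, 1, 1, 1, 6]. Computing det(xI - L) by cofactor expansion (or equivalently via sum-over-permutations) gives x^7 - 12x^6 + 45x^5 - 80x^4 + 75x^3 - 36x^2 + 7x. The constant term is 0 because L is singular (the all-ones vector lies in its kernel). There is one zero in the spectrum, matching the 1 component.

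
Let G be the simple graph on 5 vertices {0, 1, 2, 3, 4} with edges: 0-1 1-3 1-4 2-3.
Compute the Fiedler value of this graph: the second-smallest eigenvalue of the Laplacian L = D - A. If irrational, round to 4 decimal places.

0.5188

Reading degrees in the order [0, 1, 2, 3, 4] gives [1, 3, 1, 2, 1]; set D = diag(1, 3, 1, 2, 1) and form L = D - A. The sorted Laplacian eigenvalues are [0, 0.5188, 1, 2.3111, 4.1701]; the algebraic connectivity is the second entry, 0.5188. The eigenvalues sum to 8, which equals trace(L) = 2|E|.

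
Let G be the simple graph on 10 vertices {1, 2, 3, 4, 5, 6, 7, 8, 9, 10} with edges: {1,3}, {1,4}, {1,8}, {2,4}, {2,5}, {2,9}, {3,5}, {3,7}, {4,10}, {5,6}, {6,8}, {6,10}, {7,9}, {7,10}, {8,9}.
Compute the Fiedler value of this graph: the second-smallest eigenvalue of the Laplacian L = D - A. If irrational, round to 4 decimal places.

2

With the vertex order [1, 2, 3, 4, 5, 6, 7, 8, 9, 10], the degrees are [3, 3, 3, 3, 3, 3, 3, 3, 3, 3], giving D = diag(3, 3, 3, 3, 3, 3, 3, 3, 3, 3) and L = D - A. Computing the eigenvalues of L and sorting gives [0, 2, 2, 2, 2, 2, 5, 5, 5, 5]. The Fiedler value lambda_2 = 2 is strictly positive, so the graph is connected.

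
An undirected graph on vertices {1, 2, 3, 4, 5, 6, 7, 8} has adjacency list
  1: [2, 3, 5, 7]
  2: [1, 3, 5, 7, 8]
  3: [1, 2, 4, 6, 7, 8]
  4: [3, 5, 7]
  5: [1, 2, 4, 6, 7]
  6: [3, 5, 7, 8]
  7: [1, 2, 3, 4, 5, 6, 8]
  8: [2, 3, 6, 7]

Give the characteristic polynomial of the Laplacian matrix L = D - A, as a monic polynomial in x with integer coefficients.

Reading degrees in the order [1, 2, 3, 4, 5, 6, 7, 8] gives [4, 5, 6, 3, 5, 4, 7, 4]; set D = diag(4, 5, 6, 3, 5, 4, 7, 4) and form L = D - A. L has integer entries, so p(x) = det(xI - L) has integer coefficients. Expanding the determinant yields x^8 - 38x^7 + 607x^6 - 5278x^5 + 26954x^4 - 80772x^3 + 131411x^2 - 89496x. Since p(0) = det(-L) = 0, x divides p(x). The eigenvalues sum to 38, which equals trace(L) = 2|E|.

x^8 - 38x^7 + 607x^6 - 5278x^5 + 26954x^4 - 80772x^3 + 131411x^2 - 89496x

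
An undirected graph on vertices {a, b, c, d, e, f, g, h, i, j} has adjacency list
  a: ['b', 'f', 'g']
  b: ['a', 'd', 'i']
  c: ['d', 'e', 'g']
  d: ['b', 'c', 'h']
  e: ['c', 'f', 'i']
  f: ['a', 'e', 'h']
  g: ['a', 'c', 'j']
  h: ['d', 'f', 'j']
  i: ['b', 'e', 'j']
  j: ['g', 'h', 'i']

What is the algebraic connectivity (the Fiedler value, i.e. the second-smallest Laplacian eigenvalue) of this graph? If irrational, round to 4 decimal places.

2

Each diagonal entry of L is the vertex degree and each off-diagonal entry is -1 where an edge is present, 0 otherwise; in the order [a, b, c, d, e, f, g, h, i, j] the diagonal is [3, 3, 3, 3, 3, 3, 3, 3, 3, 3]. Computing the eigenvalues of L and sorting gives [0, 2, 2, 2, 2, 2, 5, 5, 5, 5]. The Fiedler value lambda_2 = 2 is strictly positive, so the graph is connected. By the matrix-tree theorem the graph has (1/10) * product of the nonzero eigenvalues = 2000 spanning trees.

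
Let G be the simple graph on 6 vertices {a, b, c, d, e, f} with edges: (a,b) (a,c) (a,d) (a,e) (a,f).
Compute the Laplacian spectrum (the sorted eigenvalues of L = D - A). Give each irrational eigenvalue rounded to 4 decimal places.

With the vertex order [a, b, c, d, e, f], the degrees are [5, 1, 1, 1, 1, 1], giving D = diag(5, 1, 1, 1, 1, 1) and L = D - A. The multiplicity of 0 as a Laplacian eigenvalue equals the number of connected components.

[0, 1, 1, 1, 1, 6]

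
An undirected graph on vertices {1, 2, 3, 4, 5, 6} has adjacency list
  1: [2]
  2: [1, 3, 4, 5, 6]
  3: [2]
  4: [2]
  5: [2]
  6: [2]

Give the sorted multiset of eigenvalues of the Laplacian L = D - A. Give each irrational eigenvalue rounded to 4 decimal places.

[0, 1, 1, 1, 1, 6]

Each diagonal entry of L is the vertex degree and each off-diagonal entry is -1 where an edge is present, 0 otherwise; in the order [1, 2, 3, 4, 5, 6] the diagonal is [1, 5, 1, 1, 1, 1]. L is symmetric positive semidefinite, so every eigenvalue is real and nonnegative. The single zero eigenvalue shows the graph is connected.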